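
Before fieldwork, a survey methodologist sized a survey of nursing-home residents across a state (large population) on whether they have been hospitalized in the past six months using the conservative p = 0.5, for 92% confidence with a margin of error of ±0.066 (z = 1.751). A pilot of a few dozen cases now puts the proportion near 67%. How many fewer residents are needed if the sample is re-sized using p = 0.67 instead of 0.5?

Conservative (p = 0.5): n = 1.751² × 0.25 / 0.066² ≈ 175.96 → 176.
Using p = 0.67: p(1−p) = 0.2211, so n = 1.751² × 0.2211 / 0.066² ≈ 155.62 → 156.
Reduction: 176 − 156 = 20.

20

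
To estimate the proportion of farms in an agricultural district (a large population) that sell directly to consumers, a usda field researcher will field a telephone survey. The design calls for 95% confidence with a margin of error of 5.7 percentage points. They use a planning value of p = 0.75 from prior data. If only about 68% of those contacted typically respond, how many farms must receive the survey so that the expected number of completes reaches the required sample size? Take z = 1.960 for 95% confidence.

Completed interviews needed: n₀ = 1.960² × 0.1875 / 0.057² ≈ 221.70 → 222.
At a 68% response rate, contacts needed = 222 / 0.68 ≈ 326.47 → 327.

327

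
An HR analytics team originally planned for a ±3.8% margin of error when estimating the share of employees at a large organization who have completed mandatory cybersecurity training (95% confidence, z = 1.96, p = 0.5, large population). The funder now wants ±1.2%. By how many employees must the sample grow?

At ±3.8%: n = 1.96² × 0.2500 / 0.038² ≈ 665.10 → 666.
At ±1.2%: n = 1.96² × 0.2500 / 0.012² ≈ 6669.44 → 6670.
Additional respondents: 6670 − 666 = 6004.

6004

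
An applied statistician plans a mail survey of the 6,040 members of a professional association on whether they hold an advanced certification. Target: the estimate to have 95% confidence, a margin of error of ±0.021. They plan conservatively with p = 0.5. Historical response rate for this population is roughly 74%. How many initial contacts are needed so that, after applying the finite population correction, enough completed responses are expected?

For 95% confidence, z = 1.960.
Completed interviews needed (unadjusted): n₀ = 1.960² × 0.2500 / 0.021² ≈ 2177.78 → 2178.
FPC for N = 6,040: n = 2178 / (1 + 2177/6040) = 2178 / 1.3604 ≈ 1600.96 → 1601.
At a 74% response rate, contacts needed = 1601 / 0.74 ≈ 2163.51 → 2164.

2164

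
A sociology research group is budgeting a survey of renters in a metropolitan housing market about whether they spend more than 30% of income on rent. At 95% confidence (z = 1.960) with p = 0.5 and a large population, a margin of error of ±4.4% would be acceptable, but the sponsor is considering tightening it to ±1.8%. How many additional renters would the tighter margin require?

At ±4.4%: n = 1.960² × 0.2500 / 0.044² ≈ 496.07 → 497.
At ±1.8%: n = 1.960² × 0.2500 / 0.018² ≈ 2964.20 → 2965.
Additional respondents: 2965 − 497 = 2468.

2468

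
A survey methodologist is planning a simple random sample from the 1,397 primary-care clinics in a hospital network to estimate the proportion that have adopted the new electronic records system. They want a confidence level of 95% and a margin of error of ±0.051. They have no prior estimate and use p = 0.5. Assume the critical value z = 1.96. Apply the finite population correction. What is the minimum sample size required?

293

Unadjusted: n₀ = 1.96² × 0.50 × 0.50 / 0.051² ≈ 369.24, so n₀ = 370.
Finite population correction with N = 1,397: n = n₀ / (1 + (n₀−1)/N) = 370 / (1 + 369/1397) = 370 / 1.2641 ≈ 292.69.
Rounding up, n = 293.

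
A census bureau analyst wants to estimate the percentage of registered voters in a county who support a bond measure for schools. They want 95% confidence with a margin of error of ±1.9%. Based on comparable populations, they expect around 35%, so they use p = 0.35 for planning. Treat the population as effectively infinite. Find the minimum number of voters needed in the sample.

2421

For 95% confidence, z = 1.96.
With p = 0.35, p(1−p) = 0.2275.
n = z²·p(1−p)/E² = 1.96² × 0.2275 / 0.019² = 3.8416 × 0.2275 / 0.000361 ≈ 2420.95.
Rounding up gives n = 2421.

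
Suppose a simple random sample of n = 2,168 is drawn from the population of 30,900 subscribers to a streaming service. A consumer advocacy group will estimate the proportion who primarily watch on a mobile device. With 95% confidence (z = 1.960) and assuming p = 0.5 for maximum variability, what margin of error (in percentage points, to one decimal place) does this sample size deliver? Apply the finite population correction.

Finite-population factor: (N−n)/(N−1) = (30900−2168)/(30900−1) = 0.9299.
SE(p̂) = √[p(1−p)/n · (N−n)/(N−1)] = √[0.2500/2168 × 0.9299] = 0.01036.
E = z × SE = 1.960 × 0.01036 = 0.02030 ≈ 2.0 percentage points.

2.0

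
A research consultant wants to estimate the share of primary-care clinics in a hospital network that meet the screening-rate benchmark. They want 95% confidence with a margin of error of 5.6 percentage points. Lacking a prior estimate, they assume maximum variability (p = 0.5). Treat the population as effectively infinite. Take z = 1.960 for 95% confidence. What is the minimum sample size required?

With p = 0.5, p(1−p) = 0.25.
n = z²·p(1−p)/E² = 1.960² × 0.2500 / 0.056² = 3.8416 × 0.2500 / 0.003136 ≈ 306.25.
Rounding up gives n = 307.

307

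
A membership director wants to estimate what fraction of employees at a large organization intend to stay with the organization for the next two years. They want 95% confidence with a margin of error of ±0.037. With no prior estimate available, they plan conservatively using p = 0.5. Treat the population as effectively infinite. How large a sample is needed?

For 95% confidence, z = 1.960.
With p = 0.5, p(1−p) = 0.25.
n = z²·p(1−p)/E² = 1.960² × 0.2500 / 0.037² = 3.8416 × 0.2500 / 0.001369 ≈ 701.53.
Rounding up gives n = 702.

702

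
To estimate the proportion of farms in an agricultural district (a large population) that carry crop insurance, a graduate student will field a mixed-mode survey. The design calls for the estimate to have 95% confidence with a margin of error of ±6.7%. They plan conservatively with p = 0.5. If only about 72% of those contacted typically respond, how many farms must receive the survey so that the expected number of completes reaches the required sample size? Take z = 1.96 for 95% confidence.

Completed interviews needed: n₀ = 1.96² × 0.2500 / 0.067² ≈ 213.95 → 214.
At a 72% response rate, contacts needed = 214 / 0.72 ≈ 297.22 → 298.

298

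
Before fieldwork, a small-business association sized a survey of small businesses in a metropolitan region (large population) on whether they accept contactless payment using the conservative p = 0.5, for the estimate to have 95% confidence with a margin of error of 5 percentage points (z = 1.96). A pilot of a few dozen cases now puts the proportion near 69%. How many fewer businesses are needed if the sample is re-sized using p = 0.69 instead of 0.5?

Conservative (p = 0.5): n = 1.96² × 0.25 / 0.050² ≈ 384.16 → 385.
Using p = 0.69: p(1−p) = 0.2139, so n = 1.96² × 0.2139 / 0.050² ≈ 328.69 → 329.
Reduction: 385 − 329 = 56.

56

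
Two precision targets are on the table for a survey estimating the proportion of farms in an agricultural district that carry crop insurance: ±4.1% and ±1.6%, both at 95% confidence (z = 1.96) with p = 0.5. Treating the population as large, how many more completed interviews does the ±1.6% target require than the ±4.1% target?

3180

At ±4.1%: n = 1.96² × 0.2500 / 0.041² ≈ 571.33 → 572.
At ±1.6%: n = 1.96² × 0.2500 / 0.016² ≈ 3751.56 → 3752.
Additional respondents: 3752 − 572 = 3180.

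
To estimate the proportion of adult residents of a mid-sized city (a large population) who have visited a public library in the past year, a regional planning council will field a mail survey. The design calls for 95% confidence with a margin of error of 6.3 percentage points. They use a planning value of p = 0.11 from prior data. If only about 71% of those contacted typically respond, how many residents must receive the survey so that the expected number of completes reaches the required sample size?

134

For 95% confidence, z = 1.960.
Completed interviews needed: n₀ = 1.960² × 0.0979 / 0.063² ≈ 94.76 → 95.
At a 71% response rate, contacts needed = 95 / 0.71 ≈ 133.80 → 134.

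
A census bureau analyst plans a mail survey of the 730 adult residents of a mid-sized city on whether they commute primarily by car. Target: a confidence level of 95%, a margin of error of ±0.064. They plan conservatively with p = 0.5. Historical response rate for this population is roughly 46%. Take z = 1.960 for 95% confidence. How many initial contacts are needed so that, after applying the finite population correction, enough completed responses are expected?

387

Completed interviews needed (unadjusted): n₀ = 1.960² × 0.2500 / 0.064² ≈ 234.47 → 235.
FPC for N = 730: n = 235 / (1 + 234/730) = 235 / 1.3205 ≈ 177.96 → 178.
At a 46% response rate, contacts needed = 178 / 0.46 ≈ 386.96 → 387.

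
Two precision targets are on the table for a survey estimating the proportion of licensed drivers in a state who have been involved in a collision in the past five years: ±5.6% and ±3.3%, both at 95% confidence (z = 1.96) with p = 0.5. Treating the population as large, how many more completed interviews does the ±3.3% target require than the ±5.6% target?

575

At ±5.6%: n = 1.96² × 0.2500 / 0.056² ≈ 306.25 → 307.
At ±3.3%: n = 1.96² × 0.2500 / 0.033² ≈ 881.91 → 882.
Additional respondents: 882 − 307 = 575.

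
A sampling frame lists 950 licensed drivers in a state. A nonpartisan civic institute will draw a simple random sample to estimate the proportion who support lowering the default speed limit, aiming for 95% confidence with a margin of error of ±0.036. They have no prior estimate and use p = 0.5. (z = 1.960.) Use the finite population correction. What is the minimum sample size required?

Unadjusted: n₀ = 1.960² × 0.50 × 0.50 / 0.036² ≈ 741.05, so n₀ = 742.
Finite population correction with N = 950: n = n₀ / (1 + (n₀−1)/N) = 742 / (1 + 741/950) = 742 / 1.7800 ≈ 416.85.
Rounding up, n = 417.

417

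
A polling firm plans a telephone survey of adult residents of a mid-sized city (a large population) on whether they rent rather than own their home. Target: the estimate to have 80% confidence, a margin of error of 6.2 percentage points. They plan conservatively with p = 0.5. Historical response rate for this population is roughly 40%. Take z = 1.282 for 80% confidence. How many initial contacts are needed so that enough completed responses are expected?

Completed interviews needed: n₀ = 1.282² × 0.2500 / 0.062² ≈ 106.89 → 107.
At a 40% response rate, contacts needed = 107 / 0.40 ≈ 267.50 → 268.

268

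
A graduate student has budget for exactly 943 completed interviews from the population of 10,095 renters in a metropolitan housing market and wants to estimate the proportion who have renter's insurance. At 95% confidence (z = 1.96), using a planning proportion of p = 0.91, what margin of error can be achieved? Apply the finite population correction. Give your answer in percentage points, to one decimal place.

Finite-population factor: (N−n)/(N−1) = (10095−943)/(10095−1) = 0.9067.
SE(p̂) = √[p(1−p)/n · (N−n)/(N−1)] = √[0.0819/943 × 0.9067] = 0.00887.
E = z × SE = 1.96 × 0.00887 = 0.01739 ≈ 1.7 percentage points.

1.7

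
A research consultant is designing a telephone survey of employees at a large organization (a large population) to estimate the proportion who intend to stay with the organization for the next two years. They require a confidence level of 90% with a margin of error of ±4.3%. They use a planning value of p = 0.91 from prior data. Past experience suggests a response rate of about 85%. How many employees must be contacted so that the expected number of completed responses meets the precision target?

For 90% confidence, z = 1.645.
Completed interviews needed: n₀ = 1.645² × 0.0819 / 0.043² ≈ 119.86 → 120.
At an 85% response rate, contacts needed = 120 / 0.85 ≈ 141.18 → 142.

142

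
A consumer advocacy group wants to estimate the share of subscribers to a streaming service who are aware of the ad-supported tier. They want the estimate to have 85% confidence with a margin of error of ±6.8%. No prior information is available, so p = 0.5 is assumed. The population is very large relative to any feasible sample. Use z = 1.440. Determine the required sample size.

113

With p = 0.5, p(1−p) = 0.25.
n = z²·p(1−p)/E² = 1.440² × 0.2500 / 0.068² = 2.0736 × 0.2500 / 0.004624 ≈ 112.11.
Rounding up gives n = 113.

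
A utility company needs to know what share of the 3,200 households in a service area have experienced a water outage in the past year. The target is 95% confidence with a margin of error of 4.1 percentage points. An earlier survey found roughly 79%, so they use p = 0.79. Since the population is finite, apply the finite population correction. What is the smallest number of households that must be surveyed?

For 95% confidence, z = 1.960.
Unadjusted: n₀ = 1.960² × 0.79 × 0.21 / 0.041² ≈ 379.13, so n₀ = 380.
Finite population correction with N = 3,200: n = n₀ / (1 + (n₀−1)/N) = 380 / (1 + 379/3200) = 380 / 1.1184 ≈ 339.76.
Rounding up, n = 340.

340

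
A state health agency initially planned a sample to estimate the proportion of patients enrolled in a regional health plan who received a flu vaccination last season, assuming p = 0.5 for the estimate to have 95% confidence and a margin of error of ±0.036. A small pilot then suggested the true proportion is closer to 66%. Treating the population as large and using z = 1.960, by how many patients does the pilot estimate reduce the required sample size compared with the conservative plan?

Conservative (p = 0.5): n = 1.960² × 0.25 / 0.036² ≈ 741.05 → 742.
Using p = 0.66: p(1−p) = 0.2244, so n = 1.960² × 0.2244 / 0.036² ≈ 665.17 → 666.
Reduction: 742 − 666 = 76.

76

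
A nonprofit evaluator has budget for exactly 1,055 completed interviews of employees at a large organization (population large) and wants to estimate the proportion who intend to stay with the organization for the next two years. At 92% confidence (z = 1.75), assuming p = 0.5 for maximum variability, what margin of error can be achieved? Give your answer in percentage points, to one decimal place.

SE(p̂) = √[p(1−p)/n] = √[0.2500/1055] = 0.01539.
E = z × SE = 1.75 × 0.01539 = 0.02694, or 2.7 percentage points.

2.7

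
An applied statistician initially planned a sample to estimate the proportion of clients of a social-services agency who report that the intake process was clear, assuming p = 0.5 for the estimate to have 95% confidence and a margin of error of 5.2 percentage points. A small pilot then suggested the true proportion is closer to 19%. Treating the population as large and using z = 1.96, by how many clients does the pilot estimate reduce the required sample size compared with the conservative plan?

Conservative (p = 0.5): n = 1.96² × 0.25 / 0.052² ≈ 355.18 → 356.
Using p = 0.19: p(1−p) = 0.1539, so n = 1.96² × 0.1539 / 0.052² ≈ 218.65 → 219.
Reduction: 356 − 219 = 137.

137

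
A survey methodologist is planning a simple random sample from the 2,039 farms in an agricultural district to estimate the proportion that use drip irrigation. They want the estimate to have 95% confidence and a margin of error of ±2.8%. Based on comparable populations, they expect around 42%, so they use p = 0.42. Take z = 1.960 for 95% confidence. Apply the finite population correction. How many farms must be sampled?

Unadjusted: n₀ = 1.960² × 0.42 × 0.58 / 0.028² ≈ 1193.64, so n₀ = 1194.
Finite population correction with N = 2,039: n = n₀ / (1 + (n₀−1)/N) = 1194 / (1 + 1193/2039) = 1194 / 1.5851 ≈ 753.27.
Rounding up, n = 754.

754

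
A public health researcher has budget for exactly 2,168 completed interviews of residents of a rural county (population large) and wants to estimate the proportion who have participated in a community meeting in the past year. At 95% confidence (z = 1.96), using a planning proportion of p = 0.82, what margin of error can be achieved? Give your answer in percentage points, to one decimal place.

SE(p̂) = √[p(1−p)/n] = √[0.1476/2168] = 0.00825.
E = z × SE = 1.96 × 0.00825 = 0.01617, or 1.6 percentage points.

1.6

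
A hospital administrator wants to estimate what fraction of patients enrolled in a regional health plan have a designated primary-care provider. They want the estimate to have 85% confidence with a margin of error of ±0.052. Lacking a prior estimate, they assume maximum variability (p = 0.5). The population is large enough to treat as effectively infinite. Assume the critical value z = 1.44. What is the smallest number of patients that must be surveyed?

192

With p = 0.5, p(1−p) = 0.25.
n = z²·p(1−p)/E² = 1.44² × 0.2500 / 0.052² = 2.0736 × 0.2500 / 0.002704 ≈ 191.72.
Rounding up gives n = 192.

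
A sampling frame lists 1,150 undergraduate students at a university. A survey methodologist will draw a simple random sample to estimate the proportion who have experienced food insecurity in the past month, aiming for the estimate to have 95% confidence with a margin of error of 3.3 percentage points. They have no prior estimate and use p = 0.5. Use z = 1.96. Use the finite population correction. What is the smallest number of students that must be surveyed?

500

Unadjusted: n₀ = 1.96² × 0.50 × 0.50 / 0.033² ≈ 881.91, so n₀ = 882.
Finite population correction with N = 1,150: n = n₀ / (1 + (n₀−1)/N) = 882 / (1 + 881/1150) = 882 / 1.7661 ≈ 499.41.
Rounding up, n = 500.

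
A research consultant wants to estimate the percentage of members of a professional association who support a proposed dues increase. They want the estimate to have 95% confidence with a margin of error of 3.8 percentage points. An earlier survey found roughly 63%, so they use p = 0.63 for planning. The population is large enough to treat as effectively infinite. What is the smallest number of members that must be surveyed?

For 95% confidence, z = 1.96.
With p = 0.63, p(1−p) = 0.2331.
n = z²·p(1−p)/E² = 1.96² × 0.2331 / 0.038² = 3.8416 × 0.2331 / 0.001444 ≈ 620.14.
Rounding up gives n = 621.

621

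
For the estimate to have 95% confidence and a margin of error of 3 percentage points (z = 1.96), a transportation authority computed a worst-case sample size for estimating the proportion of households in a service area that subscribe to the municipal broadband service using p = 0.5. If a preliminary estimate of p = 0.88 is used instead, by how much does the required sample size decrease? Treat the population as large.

617

Conservative (p = 0.5): n = 1.96² × 0.25 / 0.030² ≈ 1067.11 → 1068.
Using p = 0.88: p(1−p) = 0.1056, so n = 1.96² × 0.1056 / 0.030² ≈ 450.75 → 451.
Reduction: 1068 − 451 = 617.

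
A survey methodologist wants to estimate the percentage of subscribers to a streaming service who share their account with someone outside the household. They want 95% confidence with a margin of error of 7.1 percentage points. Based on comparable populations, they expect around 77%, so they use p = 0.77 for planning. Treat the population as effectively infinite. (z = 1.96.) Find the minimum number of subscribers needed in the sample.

135

With p = 0.77, p(1−p) = 0.1771.
n = z²·p(1−p)/E² = 1.96² × 0.1771 / 0.071² = 3.8416 × 0.1771 / 0.005041 ≈ 134.96.
Rounding up gives n = 135.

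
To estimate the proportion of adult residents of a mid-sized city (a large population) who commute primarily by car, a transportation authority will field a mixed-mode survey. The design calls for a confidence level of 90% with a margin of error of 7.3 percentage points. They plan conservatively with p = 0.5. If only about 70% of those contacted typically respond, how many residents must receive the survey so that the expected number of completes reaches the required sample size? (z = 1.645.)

Completed interviews needed: n₀ = 1.645² × 0.2500 / 0.073² ≈ 126.95 → 127.
At a 70% response rate, contacts needed = 127 / 0.70 ≈ 181.43 → 182.

182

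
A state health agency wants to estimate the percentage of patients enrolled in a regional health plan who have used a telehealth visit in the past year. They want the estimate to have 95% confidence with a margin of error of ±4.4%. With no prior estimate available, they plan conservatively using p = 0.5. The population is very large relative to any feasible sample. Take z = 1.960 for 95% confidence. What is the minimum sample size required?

497

With p = 0.5, p(1−p) = 0.25.
n = z²·p(1−p)/E² = 1.960² × 0.2500 / 0.044² = 3.8416 × 0.2500 / 0.001936 ≈ 496.07.
Rounding up gives n = 497.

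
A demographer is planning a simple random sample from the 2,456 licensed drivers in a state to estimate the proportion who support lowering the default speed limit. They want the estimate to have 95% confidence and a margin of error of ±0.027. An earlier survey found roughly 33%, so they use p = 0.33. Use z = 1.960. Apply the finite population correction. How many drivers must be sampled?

791

Unadjusted: n₀ = 1.960² × 0.33 × 0.67 / 0.027² ≈ 1165.13, so n₀ = 1166.
Finite population correction with N = 2,456: n = n₀ / (1 + (n₀−1)/N) = 1166 / (1 + 1165/2456) = 1166 / 1.4743 ≈ 790.86.
Rounding up, n = 791.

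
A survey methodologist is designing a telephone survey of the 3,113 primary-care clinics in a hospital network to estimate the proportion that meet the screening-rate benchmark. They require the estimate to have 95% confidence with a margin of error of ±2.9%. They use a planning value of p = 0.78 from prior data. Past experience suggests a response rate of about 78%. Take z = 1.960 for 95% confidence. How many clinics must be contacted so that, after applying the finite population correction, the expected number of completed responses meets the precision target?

804

Completed interviews needed (unadjusted): n₀ = 1.960² × 0.1716 / 0.029² ≈ 783.85 → 784.
FPC for N = 3,113: n = 784 / (1 + 783/3113) = 784 / 1.2515 ≈ 626.44 → 627.
At a 78% response rate, contacts needed = 627 / 0.78 ≈ 803.85 → 804.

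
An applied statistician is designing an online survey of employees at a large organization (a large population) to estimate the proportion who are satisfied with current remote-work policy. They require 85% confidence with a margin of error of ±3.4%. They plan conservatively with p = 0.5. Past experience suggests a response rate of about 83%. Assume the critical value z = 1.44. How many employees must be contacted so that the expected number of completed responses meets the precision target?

Completed interviews needed: n₀ = 1.44² × 0.2500 / 0.034² ≈ 448.44 → 449.
At an 83% response rate, contacts needed = 449 / 0.83 ≈ 540.96 → 541.

541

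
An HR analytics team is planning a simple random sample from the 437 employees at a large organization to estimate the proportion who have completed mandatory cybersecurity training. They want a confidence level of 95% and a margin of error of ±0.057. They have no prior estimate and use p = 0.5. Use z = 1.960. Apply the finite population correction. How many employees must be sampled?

177

Unadjusted: n₀ = 1.960² × 0.50 × 0.50 / 0.057² ≈ 295.60, so n₀ = 296.
Finite population correction with N = 437: n = n₀ / (1 + (n₀−1)/N) = 296 / (1 + 295/437) = 296 / 1.6751 ≈ 176.71.
Rounding up, n = 177.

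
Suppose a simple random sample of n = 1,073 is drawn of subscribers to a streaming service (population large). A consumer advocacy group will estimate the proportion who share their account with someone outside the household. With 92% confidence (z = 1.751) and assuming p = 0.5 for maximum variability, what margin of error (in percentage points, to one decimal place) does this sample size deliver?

2.7

SE(p̂) = √[p(1−p)/n] = √[0.2500/1073] = 0.01526.
E = z × SE = 1.751 × 0.01526 = 0.02673, or 2.7 percentage points.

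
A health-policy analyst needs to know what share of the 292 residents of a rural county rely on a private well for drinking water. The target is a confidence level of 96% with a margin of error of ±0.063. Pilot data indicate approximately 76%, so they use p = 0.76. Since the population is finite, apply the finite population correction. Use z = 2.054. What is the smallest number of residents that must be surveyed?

117

Unadjusted: n₀ = 2.054² × 0.76 × 0.24 / 0.063² ≈ 193.89, so n₀ = 194.
Finite population correction with N = 292: n = n₀ / (1 + (n₀−1)/N) = 194 / (1 + 193/292) = 194 / 1.6610 ≈ 116.80.
Rounding up, n = 117.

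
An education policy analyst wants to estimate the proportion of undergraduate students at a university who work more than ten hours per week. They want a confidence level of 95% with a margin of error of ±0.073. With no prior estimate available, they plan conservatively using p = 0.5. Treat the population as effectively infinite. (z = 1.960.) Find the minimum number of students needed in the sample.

With p = 0.5, p(1−p) = 0.25.
n = z²·p(1−p)/E² = 1.960² × 0.2500 / 0.073² = 3.8416 × 0.2500 / 0.005329 ≈ 180.22.
Rounding up gives n = 181.

181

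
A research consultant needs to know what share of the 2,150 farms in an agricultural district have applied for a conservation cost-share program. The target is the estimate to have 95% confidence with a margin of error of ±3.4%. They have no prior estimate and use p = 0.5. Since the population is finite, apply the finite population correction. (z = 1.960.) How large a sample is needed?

Unadjusted: n₀ = 1.960² × 0.50 × 0.50 / 0.034² ≈ 830.80, so n₀ = 831.
Finite population correction with N = 2,150: n = n₀ / (1 + (n₀−1)/N) = 831 / (1 + 830/2150) = 831 / 1.3860 ≈ 599.55.
Rounding up, n = 600.

600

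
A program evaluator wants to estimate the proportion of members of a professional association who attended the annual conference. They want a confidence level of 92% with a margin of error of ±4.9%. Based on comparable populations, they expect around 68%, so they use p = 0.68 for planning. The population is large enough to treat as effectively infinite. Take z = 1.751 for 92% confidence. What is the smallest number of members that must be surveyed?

278

With p = 0.68, p(1−p) = 0.2176.
n = z²·p(1−p)/E² = 1.751² × 0.2176 / 0.049² = 3.0660 × 0.2176 / 0.002401 ≈ 277.87.
Rounding up gives n = 278.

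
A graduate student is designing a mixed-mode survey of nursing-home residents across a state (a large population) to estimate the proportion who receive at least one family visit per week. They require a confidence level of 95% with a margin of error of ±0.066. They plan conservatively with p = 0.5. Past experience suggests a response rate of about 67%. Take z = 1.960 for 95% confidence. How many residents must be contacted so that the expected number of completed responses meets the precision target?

330

Completed interviews needed: n₀ = 1.960² × 0.2500 / 0.066² ≈ 220.48 → 221.
At a 67% response rate, contacts needed = 221 / 0.67 ≈ 329.85 → 330.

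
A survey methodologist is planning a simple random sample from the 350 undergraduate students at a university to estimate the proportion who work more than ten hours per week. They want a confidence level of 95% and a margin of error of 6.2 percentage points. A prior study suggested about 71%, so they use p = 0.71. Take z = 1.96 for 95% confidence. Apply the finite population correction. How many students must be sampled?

Unadjusted: n₀ = 1.96² × 0.71 × 0.29 / 0.062² ≈ 205.77, so n₀ = 206.
Finite population correction with N = 350: n = n₀ / (1 + (n₀−1)/N) = 206 / (1 + 205/350) = 206 / 1.5857 ≈ 129.91.
Rounding up, n = 130.

130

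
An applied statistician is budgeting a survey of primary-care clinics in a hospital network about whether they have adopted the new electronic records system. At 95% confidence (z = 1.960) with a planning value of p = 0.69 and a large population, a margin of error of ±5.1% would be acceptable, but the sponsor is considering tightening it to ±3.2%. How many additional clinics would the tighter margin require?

487

At ±5.1%: n = 1.960² × 0.2139 / 0.051² ≈ 315.92 → 316.
At ±3.2%: n = 1.960² × 0.2139 / 0.032² ≈ 802.46 → 803.
Additional respondents: 803 − 316 = 487.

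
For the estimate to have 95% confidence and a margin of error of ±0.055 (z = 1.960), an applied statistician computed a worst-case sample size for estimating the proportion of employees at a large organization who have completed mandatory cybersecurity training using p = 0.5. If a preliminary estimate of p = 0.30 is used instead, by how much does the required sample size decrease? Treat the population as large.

51

Conservative (p = 0.5): n = 1.960² × 0.25 / 0.055² ≈ 317.49 → 318.
Using p = 0.30: p(1−p) = 0.2100, so n = 1.960² × 0.2100 / 0.055² ≈ 266.69 → 267.
Reduction: 318 − 267 = 51.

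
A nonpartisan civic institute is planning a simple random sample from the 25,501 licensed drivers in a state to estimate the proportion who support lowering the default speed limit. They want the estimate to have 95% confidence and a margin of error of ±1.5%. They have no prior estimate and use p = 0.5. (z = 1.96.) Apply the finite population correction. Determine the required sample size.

Unadjusted: n₀ = 1.96² × 0.50 × 0.50 / 0.015² ≈ 4268.44, so n₀ = 4269.
Finite population correction with N = 25,501: n = n₀ / (1 + (n₀−1)/N) = 4269 / (1 + 4268/25501) = 4269 / 1.1674 ≈ 3656.95.
Rounding up, n = 3657.

3657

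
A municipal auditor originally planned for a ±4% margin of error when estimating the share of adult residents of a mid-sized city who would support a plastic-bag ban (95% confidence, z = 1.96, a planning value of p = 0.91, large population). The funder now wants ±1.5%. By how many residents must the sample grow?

At ±4%: n = 1.96² × 0.0819 / 0.040² ≈ 196.64 → 197.
At ±1.5%: n = 1.96² × 0.0819 / 0.015² ≈ 1398.34 → 1399.
Additional respondents: 1399 − 197 = 1202.

1202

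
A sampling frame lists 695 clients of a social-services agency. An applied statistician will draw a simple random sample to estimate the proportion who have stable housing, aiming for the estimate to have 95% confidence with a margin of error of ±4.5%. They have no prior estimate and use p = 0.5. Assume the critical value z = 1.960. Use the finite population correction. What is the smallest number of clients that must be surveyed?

Unadjusted: n₀ = 1.960² × 0.50 × 0.50 / 0.045² ≈ 474.27, so n₀ = 475.
Finite population correction with N = 695: n = n₀ / (1 + (n₀−1)/N) = 475 / (1 + 474/695) = 475 / 1.6820 ≈ 282.40.
Rounding up, n = 283.

283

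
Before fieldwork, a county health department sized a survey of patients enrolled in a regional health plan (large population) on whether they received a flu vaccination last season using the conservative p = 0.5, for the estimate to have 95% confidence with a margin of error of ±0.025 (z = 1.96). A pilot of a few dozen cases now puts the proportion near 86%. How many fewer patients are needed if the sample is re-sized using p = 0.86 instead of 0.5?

Conservative (p = 0.5): n = 1.96² × 0.25 / 0.025² ≈ 1536.64 → 1537.
Using p = 0.86: p(1−p) = 0.1204, so n = 1.96² × 0.1204 / 0.025² ≈ 740.05 → 741.
Reduction: 1537 − 741 = 796.

796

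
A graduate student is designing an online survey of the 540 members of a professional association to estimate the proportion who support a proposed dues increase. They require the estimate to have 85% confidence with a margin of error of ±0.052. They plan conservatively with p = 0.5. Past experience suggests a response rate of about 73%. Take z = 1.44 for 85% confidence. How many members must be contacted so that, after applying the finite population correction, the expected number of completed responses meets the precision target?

195

Completed interviews needed (unadjusted): n₀ = 1.44² × 0.2500 / 0.052² ≈ 191.72 → 192.
FPC for N = 540: n = 192 / (1 + 191/540) = 192 / 1.3537 ≈ 141.83 → 142.
At a 73% response rate, contacts needed = 142 / 0.73 ≈ 194.52 → 195.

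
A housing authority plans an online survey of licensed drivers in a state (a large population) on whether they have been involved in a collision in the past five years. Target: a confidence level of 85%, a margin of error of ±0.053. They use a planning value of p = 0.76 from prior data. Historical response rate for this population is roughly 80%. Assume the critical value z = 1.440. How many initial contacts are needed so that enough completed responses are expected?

Completed interviews needed: n₀ = 1.440² × 0.1824 / 0.053² ≈ 134.65 → 135.
At an 80% response rate, contacts needed = 135 / 0.80 ≈ 168.75 → 169.

169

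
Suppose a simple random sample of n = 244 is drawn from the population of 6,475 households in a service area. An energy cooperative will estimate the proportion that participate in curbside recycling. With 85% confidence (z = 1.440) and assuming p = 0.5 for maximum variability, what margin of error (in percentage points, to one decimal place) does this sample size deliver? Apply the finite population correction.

4.5

Finite-population factor: (N−n)/(N−1) = (6475−244)/(6475−1) = 0.9625.
SE(p̂) = √[p(1−p)/n · (N−n)/(N−1)] = √[0.2500/244 × 0.9625] = 0.03140.
E = z × SE = 1.440 × 0.03140 = 0.04522 ≈ 4.5 percentage points.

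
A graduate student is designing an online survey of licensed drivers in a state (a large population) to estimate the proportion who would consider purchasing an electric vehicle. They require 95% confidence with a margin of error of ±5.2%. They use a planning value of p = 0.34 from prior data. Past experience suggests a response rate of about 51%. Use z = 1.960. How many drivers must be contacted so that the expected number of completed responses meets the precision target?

Completed interviews needed: n₀ = 1.960² × 0.2244 / 0.052² ≈ 318.81 → 319.
At a 51% response rate, contacts needed = 319 / 0.51 ≈ 625.49 → 626.

626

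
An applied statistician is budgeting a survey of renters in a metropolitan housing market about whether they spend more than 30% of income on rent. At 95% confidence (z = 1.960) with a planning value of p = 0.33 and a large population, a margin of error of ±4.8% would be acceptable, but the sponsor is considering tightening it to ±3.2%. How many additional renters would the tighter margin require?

461

At ±4.8%: n = 1.960² × 0.2211 / 0.048² ≈ 368.65 → 369.
At ±3.2%: n = 1.960² × 0.2211 / 0.032² ≈ 829.47 → 830.
Additional respondents: 830 − 369 = 461.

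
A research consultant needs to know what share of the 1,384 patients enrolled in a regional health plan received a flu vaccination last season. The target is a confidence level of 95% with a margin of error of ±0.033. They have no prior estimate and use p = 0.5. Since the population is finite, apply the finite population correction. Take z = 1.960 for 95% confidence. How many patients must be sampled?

Unadjusted: n₀ = 1.960² × 0.50 × 0.50 / 0.033² ≈ 881.91, so n₀ = 882.
Finite population correction with N = 1,384: n = n₀ / (1 + (n₀−1)/N) = 882 / (1 + 881/1384) = 882 / 1.6366 ≈ 538.94.
Rounding up, n = 539.

539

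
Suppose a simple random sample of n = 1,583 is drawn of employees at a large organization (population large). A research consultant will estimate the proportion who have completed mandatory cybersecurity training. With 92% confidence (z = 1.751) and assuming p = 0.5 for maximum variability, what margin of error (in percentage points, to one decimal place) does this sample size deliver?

2.2

SE(p̂) = √[p(1−p)/n] = √[0.2500/1583] = 0.01257.
E = z × SE = 1.751 × 0.01257 = 0.02200, or 2.2 percentage points.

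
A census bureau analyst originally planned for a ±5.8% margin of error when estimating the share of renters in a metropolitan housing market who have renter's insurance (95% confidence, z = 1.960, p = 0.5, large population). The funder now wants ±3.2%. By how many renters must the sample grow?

At ±5.8%: n = 1.960² × 0.2500 / 0.058² ≈ 285.49 → 286.
At ±3.2%: n = 1.960² × 0.2500 / 0.032² ≈ 937.89 → 938.
Additional respondents: 938 − 286 = 652.

652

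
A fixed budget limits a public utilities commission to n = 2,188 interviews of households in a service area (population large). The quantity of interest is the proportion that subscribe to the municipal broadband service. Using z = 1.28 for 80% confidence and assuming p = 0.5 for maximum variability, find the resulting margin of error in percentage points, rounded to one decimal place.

1.4

SE(p̂) = √[p(1−p)/n] = √[0.2500/2188] = 0.01069.
E = z × SE = 1.28 × 0.01069 = 0.01368, or 1.4 percentage points.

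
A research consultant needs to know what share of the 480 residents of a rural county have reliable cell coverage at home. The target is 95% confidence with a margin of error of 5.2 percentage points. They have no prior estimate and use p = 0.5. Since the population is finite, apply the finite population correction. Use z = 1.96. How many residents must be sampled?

205

Unadjusted: n₀ = 1.96² × 0.50 × 0.50 / 0.052² ≈ 355.18, so n₀ = 356.
Finite population correction with N = 480: n = n₀ / (1 + (n₀−1)/N) = 356 / (1 + 355/480) = 356 / 1.7396 ≈ 204.65.
Rounding up, n = 205.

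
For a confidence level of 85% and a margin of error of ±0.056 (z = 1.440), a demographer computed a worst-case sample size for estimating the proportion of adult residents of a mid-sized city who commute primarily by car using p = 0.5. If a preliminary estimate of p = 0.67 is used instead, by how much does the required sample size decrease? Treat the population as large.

Conservative (p = 0.5): n = 1.440² × 0.25 / 0.056² ≈ 165.31 → 166.
Using p = 0.67: p(1−p) = 0.2211, so n = 1.440² × 0.2211 / 0.056² ≈ 146.20 → 147.
Reduction: 166 − 147 = 19.

19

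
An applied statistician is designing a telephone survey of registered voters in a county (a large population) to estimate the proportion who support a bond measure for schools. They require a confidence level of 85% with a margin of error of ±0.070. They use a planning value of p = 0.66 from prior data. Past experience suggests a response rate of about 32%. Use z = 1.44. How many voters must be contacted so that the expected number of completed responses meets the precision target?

Completed interviews needed: n₀ = 1.44² × 0.2244 / 0.070² ≈ 94.96 → 95.
At a 32% response rate, contacts needed = 95 / 0.32 ≈ 296.88 → 297.

297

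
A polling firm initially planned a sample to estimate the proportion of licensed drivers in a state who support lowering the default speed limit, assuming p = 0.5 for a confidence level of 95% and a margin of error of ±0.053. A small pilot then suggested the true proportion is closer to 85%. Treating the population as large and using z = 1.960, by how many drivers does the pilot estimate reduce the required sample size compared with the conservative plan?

Conservative (p = 0.5): n = 1.960² × 0.25 / 0.053² ≈ 341.90 → 342.
Using p = 0.85: p(1−p) = 0.1275, so n = 1.960² × 0.1275 / 0.053² ≈ 174.37 → 175.
Reduction: 342 − 175 = 167.

167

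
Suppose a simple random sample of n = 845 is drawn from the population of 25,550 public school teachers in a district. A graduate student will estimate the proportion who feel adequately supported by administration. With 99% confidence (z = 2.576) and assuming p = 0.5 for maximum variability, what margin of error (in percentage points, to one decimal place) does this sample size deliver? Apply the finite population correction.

Finite-population factor: (N−n)/(N−1) = (25550−845)/(25550−1) = 0.9670.
SE(p̂) = √[p(1−p)/n · (N−n)/(N−1)] = √[0.2500/845 × 0.9670] = 0.01691.
E = z × SE = 2.576 × 0.01691 = 0.04357 ≈ 4.4 percentage points.

4.4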